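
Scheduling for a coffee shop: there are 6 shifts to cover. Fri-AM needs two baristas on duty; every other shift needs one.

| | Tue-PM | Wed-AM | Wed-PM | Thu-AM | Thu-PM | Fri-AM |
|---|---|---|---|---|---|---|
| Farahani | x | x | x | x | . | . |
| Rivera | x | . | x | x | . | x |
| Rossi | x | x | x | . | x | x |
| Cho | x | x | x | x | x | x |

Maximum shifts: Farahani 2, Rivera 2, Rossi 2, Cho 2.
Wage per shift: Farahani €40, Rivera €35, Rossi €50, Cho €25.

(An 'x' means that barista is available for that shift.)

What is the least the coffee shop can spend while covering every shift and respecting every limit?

€250

Picking the cheapest available barista for each shift independently would cost €185, but that ignores the shift limits.
An optimal schedule: Tue-PM→Farahani, Wed-AM→Cho, Wed-PM→Farahani, Thu-AM→Rivera, Thu-PM→Cho, Fri-AM→Rivera+Rossi.
Total: 40 + 25 + 40 + 35 + 25 + 35 + 50 = €250.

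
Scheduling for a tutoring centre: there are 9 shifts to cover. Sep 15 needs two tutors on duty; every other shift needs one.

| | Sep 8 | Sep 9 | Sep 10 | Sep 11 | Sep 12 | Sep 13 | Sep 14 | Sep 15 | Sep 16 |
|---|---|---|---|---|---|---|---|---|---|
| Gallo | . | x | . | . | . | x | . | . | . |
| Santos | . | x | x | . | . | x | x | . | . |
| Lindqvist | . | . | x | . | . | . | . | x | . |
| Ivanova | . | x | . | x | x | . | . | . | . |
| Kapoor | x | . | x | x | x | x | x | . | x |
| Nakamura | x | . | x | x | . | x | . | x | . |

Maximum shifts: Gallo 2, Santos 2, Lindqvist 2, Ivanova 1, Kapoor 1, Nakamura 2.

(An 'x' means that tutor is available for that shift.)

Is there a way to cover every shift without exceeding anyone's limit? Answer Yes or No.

Total capacity is 10 and 10 slots are needed, so capacity alone doesn't rule it out.
Shifts {Sep 8, Sep 11, Sep 12, Sep 15, Sep 16} need 6 worker-slots in total, but the tutors available for any of those shifts (Lindqvist, Ivanova, Kapoor, and Nakamura) can supply at most 5 among them. So no valid schedule exists.

No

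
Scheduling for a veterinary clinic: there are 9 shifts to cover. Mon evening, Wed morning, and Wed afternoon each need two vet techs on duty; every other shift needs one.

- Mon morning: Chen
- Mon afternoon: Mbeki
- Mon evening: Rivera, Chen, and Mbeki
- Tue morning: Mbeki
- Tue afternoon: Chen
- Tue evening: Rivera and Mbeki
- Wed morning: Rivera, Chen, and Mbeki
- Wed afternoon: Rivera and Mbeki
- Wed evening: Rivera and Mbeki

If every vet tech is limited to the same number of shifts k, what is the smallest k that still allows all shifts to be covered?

4

With 3 vet techs and 12 worker-slots to fill, someone must work at least ⌈12/3⌉ = 4 shifts, so k ≥ 4.
k = 4 works: Mon morning→Chen, Mon afternoon→Mbeki, Mon evening→Rivera+Chen, Tue morning→Mbeki, Tue afternoon→Chen, Tue evening→Rivera, Wed morning→Chen+Mbeki, Wed afternoon→Rivera+Mbeki, Wed evening→Rivera.
Loads: Rivera 4, Chen 4, Mbeki 4 — all ≤ 4.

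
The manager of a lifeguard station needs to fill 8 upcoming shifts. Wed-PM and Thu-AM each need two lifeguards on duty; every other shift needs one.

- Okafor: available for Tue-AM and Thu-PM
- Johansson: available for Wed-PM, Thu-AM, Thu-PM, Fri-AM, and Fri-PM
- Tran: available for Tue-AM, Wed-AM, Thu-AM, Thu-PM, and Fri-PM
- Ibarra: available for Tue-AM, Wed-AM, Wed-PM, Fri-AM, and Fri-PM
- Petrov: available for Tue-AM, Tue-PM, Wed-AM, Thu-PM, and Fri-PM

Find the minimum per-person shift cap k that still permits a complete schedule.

With 5 lifeguards and 10 worker-slots to fill, someone must work at least ⌈10/5⌉ = 2 shifts, so k ≥ 2.
k = 2 works: Tue-AM→Okafor, Tue-PM→Petrov, Wed-AM→Tran, Wed-PM→Johansson+Ibarra, Thu-AM→Johansson+Tran, Thu-PM→Okafor, Fri-AM→Ibarra, Fri-PM→Petrov.
Loads: Okafor 2, Johansson 2, Tran 2, Ibarra 2, Petrov 2 — all ≤ 2.

2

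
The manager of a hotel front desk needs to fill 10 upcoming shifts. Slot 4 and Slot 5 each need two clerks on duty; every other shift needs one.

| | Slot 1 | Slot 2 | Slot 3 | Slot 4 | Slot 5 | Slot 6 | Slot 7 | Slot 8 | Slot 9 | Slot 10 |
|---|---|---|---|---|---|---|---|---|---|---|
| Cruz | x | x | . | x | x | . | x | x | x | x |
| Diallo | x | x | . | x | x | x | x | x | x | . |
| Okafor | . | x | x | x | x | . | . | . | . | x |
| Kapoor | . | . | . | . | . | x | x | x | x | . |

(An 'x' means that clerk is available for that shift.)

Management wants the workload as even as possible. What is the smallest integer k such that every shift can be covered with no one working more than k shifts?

With 4 clerks and 12 worker-slots to fill, someone must work at least ⌈12/4⌉ = 3 shifts, so k ≥ 3.
k = 3 works: Slot 1→Cruz, Slot 2→Cruz, Slot 3→Okafor, Slot 4→Diallo+Okafor, Slot 5→Diallo+Okafor, Slot 6→Diallo, Slot 7→Kapoor, Slot 8→Kapoor, Slot 9→Kapoor, Slot 10→Cruz.
Loads: Cruz 3, Diallo 3, Okafor 3, Kapoor 3 — all ≤ 3.

3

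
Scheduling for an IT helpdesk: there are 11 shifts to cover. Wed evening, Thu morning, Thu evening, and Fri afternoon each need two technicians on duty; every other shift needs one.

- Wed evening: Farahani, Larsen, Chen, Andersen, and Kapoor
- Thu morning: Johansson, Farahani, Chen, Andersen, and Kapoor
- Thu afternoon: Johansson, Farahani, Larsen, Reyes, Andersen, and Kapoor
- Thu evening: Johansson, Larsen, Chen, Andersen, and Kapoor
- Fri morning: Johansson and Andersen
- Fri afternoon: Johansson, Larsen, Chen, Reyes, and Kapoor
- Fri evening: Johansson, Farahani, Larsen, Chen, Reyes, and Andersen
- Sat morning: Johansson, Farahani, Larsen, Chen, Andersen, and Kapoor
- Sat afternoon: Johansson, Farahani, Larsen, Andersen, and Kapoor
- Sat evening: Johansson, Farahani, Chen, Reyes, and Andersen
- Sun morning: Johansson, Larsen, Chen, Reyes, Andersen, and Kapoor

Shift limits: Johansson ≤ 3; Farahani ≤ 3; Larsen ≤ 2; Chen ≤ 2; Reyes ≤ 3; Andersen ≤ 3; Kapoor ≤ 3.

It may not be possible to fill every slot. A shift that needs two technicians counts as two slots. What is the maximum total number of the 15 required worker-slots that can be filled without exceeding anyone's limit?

Total capacity across all technicians is 3+3+2+2+3+3+3 = 19, and 15 slots are needed, so at most 15 can be filled.
An assignment achieving 15: Wed evening→Farahani+Larsen, Thu morning→Johansson+Farahani, Thu afternoon→Reyes, Thu evening→Johansson+Larsen, Fri morning→Johansson, Fri afternoon→Chen+Reyes, Fri evening→Reyes, Sat morning→Andersen, Sat afternoon→Farahani, Sat evening→Chen, Sun morning→Andersen.
Loads: Johansson 3/3, Farahani 3/3, Larsen 2/2, Chen 2/2, Reyes 3/3, Andersen 2/3, Kapoor 0/3.

15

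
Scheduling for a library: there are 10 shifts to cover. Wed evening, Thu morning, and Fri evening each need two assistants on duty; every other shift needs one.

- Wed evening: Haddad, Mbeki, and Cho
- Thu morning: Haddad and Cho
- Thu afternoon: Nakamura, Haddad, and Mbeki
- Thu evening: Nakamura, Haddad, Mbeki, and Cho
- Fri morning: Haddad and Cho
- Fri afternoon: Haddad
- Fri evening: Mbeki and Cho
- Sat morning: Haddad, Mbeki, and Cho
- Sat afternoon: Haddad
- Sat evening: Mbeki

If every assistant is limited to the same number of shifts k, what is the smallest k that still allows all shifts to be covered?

4

With 4 assistants and 13 worker-slots to fill, someone must work at least ⌈13/4⌉ = 4 shifts, so k ≥ 4.
k = 4 works: Wed evening→Mbeki+Cho, Thu morning→Haddad+Cho, Thu afternoon→Nakamura, Thu evening→Nakamura, Fri morning→Haddad, Fri afternoon→Haddad, Fri evening→Mbeki+Cho, Sat morning→Mbeki, Sat afternoon→Haddad, Sat evening→Mbeki.
Loads: Nakamura 2, Haddad 4, Mbeki 4, Cho 3 — all ≤ 4.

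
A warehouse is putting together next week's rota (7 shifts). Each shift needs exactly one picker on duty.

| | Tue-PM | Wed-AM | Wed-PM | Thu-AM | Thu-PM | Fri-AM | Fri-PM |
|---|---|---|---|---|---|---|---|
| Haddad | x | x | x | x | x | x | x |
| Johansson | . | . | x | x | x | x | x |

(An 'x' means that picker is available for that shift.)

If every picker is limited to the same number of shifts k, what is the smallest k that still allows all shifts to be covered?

4

With 2 pickers and 7 worker-slots to fill, someone must work at least ⌈7/2⌉ = 4 shifts, so k ≥ 4.
k = 4 works: Tue-PM→Haddad, Wed-AM→Haddad, Wed-PM→Haddad, Thu-AM→Haddad, Thu-PM→Johansson, Fri-AM→Johansson, Fri-PM→Johansson.
Loads: Haddad 4, Johansson 3 — all ≤ 4.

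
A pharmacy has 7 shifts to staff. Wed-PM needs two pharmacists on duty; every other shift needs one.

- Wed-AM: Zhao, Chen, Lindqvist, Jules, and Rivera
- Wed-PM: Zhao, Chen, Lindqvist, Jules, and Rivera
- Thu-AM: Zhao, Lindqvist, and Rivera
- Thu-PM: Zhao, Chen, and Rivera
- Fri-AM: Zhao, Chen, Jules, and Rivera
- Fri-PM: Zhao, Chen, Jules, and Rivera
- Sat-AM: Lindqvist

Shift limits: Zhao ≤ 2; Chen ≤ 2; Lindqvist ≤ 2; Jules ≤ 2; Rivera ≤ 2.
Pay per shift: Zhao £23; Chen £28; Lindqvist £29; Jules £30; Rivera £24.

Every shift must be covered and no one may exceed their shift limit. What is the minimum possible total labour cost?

Sat-AM can only be covered by Lindqvist, so that assignment is forced.
Picking the cheapest available pharmacist for each shift independently would cost £191, but that ignores the shift limits.
An optimal schedule: Wed-AM→Chen, Wed-PM→Chen+Lindqvist, Thu-AM→Zhao, Thu-PM→Zhao, Fri-AM→Rivera, Fri-PM→Rivera, Sat-AM→Lindqvist.
Total: 28 + 28 + 29 + 23 + 23 + 24 + 24 + 29 = £208.

£208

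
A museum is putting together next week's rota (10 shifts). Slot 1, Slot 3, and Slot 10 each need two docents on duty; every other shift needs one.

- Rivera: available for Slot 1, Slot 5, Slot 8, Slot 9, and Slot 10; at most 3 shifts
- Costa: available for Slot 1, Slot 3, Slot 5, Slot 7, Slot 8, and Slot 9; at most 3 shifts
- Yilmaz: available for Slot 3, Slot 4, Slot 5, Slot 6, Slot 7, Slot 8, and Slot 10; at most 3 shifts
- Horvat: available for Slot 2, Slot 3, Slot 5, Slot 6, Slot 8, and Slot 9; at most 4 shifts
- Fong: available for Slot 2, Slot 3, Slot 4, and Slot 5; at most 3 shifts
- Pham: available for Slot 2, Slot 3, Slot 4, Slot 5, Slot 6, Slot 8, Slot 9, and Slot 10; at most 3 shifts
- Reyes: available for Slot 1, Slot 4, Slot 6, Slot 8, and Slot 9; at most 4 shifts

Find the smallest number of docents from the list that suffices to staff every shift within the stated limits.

4

13 slots to fill and no one can take more than 4, so at least ⌈13/4⌉ = 4 docents are needed.
Rivera, Costa, Yilmaz, and Horvat alone can cover everything: Slot 1→Rivera+Costa, Slot 2→Horvat, Slot 3→Costa+Horvat, Slot 4→Yilmaz, Slot 5→Horvat, Slot 6→Yilmaz, Slot 7→Costa, Slot 8→Horvat, Slot 9→Rivera, Slot 10→Rivera+Yilmaz.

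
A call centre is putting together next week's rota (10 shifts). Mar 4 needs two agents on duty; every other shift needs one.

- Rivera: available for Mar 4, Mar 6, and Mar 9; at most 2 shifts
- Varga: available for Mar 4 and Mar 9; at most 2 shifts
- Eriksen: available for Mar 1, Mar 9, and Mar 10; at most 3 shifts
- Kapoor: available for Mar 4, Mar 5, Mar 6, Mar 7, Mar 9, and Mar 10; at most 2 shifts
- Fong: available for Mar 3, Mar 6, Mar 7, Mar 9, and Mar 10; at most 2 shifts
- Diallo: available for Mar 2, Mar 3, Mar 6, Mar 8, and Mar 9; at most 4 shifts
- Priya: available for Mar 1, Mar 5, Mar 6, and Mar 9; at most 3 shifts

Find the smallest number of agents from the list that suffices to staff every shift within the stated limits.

5

11 slots to fill and no one can take more than 4, so at least ⌈11/4⌉ = 3 agents are needed.
No set of 4 agents can cover every shift (each such set leaves at least one shift with no one available or exceeds a cap).
Rivera, Varga, Eriksen, Kapoor, and Diallo alone can cover everything: Mar 1→Eriksen, Mar 2→Diallo, Mar 3→Diallo, Mar 4→Rivera+Varga, Mar 5→Kapoor, Mar 6→Rivera, Mar 7→Kapoor, Mar 8→Diallo, Mar 9→Varga, Mar 10→Eriksen.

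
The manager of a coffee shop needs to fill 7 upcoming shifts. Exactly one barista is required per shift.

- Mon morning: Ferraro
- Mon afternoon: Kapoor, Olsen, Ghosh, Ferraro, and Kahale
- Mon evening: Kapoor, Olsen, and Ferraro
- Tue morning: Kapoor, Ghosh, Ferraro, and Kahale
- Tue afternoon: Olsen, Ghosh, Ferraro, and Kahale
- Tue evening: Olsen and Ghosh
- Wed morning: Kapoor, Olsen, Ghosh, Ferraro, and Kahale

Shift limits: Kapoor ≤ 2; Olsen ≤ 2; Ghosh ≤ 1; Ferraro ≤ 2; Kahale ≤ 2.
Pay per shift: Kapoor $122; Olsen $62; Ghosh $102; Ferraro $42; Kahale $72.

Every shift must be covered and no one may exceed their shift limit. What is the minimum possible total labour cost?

$454

Mon morning can only be covered by Ferraro, so that assignment is forced.
Picking the cheapest available barista for each shift independently would cost $314, but that ignores the shift limits.
An optimal schedule: Mon morning→Ferraro, Mon afternoon→Kahale, Mon evening→Ferraro, Tue morning→Kahale, Tue afternoon→Olsen, Tue evening→Olsen, Wed morning→Ghosh.
Total: 42 + 72 + 42 + 72 + 62 + 62 + 102 = $454.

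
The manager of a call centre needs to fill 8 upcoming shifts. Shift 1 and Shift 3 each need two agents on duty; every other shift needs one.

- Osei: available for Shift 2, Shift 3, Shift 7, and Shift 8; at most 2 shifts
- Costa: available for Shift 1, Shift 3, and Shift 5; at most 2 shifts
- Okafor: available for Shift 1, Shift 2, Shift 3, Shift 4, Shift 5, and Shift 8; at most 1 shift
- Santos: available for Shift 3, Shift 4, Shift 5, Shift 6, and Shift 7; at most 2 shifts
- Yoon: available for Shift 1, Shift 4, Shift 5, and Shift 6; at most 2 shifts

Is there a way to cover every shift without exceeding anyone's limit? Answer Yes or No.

No

Total capacity is 2+2+1+2+2 = 9 but 10 worker-slots are needed — infeasible.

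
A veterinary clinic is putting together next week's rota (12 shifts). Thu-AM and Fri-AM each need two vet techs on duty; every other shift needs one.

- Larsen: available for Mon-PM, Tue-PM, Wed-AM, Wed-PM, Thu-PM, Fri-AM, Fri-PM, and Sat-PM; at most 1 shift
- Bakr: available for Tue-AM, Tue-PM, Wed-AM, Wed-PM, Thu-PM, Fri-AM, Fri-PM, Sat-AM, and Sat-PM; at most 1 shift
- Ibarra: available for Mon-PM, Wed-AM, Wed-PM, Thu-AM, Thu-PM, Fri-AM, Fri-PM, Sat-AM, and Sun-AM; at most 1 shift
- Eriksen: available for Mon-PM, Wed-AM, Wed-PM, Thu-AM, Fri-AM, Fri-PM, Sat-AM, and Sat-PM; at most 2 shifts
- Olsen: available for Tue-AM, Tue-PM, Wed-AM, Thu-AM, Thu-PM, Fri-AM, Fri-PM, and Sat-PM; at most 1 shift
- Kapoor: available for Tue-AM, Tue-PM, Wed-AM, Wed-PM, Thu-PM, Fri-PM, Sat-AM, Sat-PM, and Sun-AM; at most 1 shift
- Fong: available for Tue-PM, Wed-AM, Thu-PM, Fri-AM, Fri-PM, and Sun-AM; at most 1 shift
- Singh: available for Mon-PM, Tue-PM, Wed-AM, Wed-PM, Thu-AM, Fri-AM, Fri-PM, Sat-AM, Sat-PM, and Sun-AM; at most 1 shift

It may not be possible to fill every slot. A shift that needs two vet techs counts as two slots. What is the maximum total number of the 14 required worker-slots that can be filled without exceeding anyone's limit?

Total capacity across all vet techs is 1+1+1+2+1+1+1+1 = 9, and 14 slots are needed, so at most 9 can be filled.
An assignment achieving 9: Mon-PM→Larsen, Tue-AM→Bakr, Tue-PM→Olsen, Wed-PM→Singh, Thu-AM→Ibarra+Eriksen, Thu-PM→Fong, Sat-AM→Eriksen, Sun-AM→Kapoor.
Loads: Larsen 1/1, Bakr 1/1, Ibarra 1/1, Eriksen 2/2, Olsen 1/1, Kapoor 1/1, Fong 1/1, Singh 1/1.

9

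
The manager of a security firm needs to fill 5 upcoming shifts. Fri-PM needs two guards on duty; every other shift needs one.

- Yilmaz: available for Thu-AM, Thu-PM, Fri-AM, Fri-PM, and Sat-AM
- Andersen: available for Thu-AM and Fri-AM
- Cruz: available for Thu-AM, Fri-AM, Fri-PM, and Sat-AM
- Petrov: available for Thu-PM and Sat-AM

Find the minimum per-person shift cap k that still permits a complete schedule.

With 4 guards and 6 worker-slots to fill, someone must work at least ⌈6/4⌉ = 2 shifts, so k ≥ 2.
k = 2 works: Thu-AM→Andersen, Thu-PM→Yilmaz, Fri-AM→Andersen, Fri-PM→Yilmaz+Cruz, Sat-AM→Cruz.
Loads: Yilmaz 2, Andersen 2, Cruz 2, Petrov 0 — all ≤ 2.

2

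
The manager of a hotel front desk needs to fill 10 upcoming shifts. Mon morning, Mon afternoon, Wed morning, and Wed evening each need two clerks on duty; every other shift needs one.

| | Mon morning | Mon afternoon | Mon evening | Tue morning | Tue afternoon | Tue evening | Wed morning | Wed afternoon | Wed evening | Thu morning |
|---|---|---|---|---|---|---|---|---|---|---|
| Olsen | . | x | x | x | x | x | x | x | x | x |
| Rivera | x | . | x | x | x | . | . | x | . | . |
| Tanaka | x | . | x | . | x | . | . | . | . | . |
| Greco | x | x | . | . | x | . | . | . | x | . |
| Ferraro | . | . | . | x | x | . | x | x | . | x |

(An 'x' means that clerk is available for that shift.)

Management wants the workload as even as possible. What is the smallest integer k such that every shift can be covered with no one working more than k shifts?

4

With 5 clerks and 14 worker-slots to fill, someone must work at least ⌈14/5⌉ = 3 shifts, so k ≥ 3.
k = 3 fails: Shifts {Mon afternoon, Tue evening, Wed morning, Wed evening} need 7 worker-slots in total, but the clerks available for any of those shifts (Olsen, Greco, and Ferraro) can supply at most 6 among them. So no valid schedule exists.
k = 4 works: Mon morning→Rivera+Tanaka, Mon afternoon→Olsen+Greco, Mon evening→Rivera, Tue morning→Rivera, Tue afternoon→Tanaka, Tue evening→Olsen, Wed morning→Olsen+Ferraro, Wed afternoon→Rivera, Wed evening→Olsen+Greco, Thu morning→Ferraro.
Loads: Olsen 4, Rivera 4, Tanaka 2, Greco 2, Ferraro 2 — all ≤ 4.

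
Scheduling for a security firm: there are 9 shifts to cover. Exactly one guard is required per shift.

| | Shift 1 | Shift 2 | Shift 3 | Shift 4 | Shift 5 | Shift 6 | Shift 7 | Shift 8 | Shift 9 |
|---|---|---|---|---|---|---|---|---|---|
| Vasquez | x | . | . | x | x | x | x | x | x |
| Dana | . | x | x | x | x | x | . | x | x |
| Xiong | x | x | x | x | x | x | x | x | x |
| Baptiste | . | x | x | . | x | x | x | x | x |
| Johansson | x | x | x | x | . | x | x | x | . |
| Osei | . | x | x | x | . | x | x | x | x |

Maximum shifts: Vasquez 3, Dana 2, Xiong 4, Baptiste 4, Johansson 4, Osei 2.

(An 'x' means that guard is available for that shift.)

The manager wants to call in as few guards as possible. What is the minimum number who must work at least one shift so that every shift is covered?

9 slots to fill and no one can take more than 4, so at least ⌈9/4⌉ = 3 guards are needed.
Vasquez, Dana, and Xiong alone can cover everything: Shift 1→Vasquez, Shift 2→Dana, Shift 3→Dana, Shift 4→Vasquez, Shift 5→Xiong, Shift 6→Xiong, Shift 7→Vasquez, Shift 8→Xiong, Shift 9→Xiong.

3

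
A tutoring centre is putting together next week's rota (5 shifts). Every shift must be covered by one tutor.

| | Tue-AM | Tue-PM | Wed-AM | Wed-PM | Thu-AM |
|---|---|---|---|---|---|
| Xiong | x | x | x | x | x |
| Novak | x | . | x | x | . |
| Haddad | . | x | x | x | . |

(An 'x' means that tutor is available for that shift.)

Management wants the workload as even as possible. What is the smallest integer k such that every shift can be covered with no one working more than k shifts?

With 3 tutors and 5 worker-slots to fill, someone must work at least ⌈5/3⌉ = 2 shifts, so k ≥ 2.
k = 2 works: Tue-AM→Xiong, Tue-PM→Haddad, Wed-AM→Novak, Wed-PM→Novak, Thu-AM→Xiong.
Loads: Xiong 2, Novak 2, Haddad 1 — all ≤ 2.

2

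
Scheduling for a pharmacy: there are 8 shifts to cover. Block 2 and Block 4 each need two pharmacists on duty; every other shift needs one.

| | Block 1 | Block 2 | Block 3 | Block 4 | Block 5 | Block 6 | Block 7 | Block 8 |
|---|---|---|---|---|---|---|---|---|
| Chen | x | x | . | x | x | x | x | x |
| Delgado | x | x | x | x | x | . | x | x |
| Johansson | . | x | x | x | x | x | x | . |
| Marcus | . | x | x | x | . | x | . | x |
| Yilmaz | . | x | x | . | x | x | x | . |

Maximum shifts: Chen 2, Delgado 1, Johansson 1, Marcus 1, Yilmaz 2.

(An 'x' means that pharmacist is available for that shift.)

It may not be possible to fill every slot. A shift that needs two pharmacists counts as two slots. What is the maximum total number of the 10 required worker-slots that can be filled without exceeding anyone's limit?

7

Total capacity across all pharmacists is 2+1+1+1+2 = 7, and 10 slots are needed, so at most 7 can be filled.
An assignment achieving 7: Block 1→Chen, Block 3→Delgado, Block 4→Johansson+Marcus, Block 5→Yilmaz, Block 6→Yilmaz, Block 8→Chen.
Loads: Chen 2/2, Delgado 1/1, Johansson 1/1, Marcus 1/1, Yilmaz 2/2.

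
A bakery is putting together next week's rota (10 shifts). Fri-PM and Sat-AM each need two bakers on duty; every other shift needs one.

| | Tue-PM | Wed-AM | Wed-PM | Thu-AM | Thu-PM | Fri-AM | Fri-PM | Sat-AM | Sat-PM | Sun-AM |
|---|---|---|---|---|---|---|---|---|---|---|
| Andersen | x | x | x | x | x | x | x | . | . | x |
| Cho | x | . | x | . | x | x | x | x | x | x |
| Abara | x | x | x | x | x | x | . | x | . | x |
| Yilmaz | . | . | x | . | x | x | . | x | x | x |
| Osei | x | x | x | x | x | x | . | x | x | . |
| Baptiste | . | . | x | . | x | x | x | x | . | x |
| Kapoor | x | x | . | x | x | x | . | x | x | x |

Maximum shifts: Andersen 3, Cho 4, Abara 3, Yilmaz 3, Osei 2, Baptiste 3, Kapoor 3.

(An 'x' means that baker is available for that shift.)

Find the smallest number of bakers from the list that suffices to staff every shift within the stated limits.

4

12 slots to fill and no one can take more than 4, so at least ⌈12/4⌉ = 3 bakers are needed.
Any 3 bakers together have capacity at most 4+3+3 = 10 < 12 slots, so 3 can never suffice.
Andersen, Cho, Abara, and Yilmaz alone can cover everything: Tue-PM→Cho, Wed-AM→Andersen, Wed-PM→Abara, Thu-AM→Andersen, Thu-PM→Abara, Fri-AM→Yilmaz, Fri-PM→Andersen+Cho, Sat-AM→Cho+Abara, Sat-PM→Cho, Sun-AM→Yilmaz.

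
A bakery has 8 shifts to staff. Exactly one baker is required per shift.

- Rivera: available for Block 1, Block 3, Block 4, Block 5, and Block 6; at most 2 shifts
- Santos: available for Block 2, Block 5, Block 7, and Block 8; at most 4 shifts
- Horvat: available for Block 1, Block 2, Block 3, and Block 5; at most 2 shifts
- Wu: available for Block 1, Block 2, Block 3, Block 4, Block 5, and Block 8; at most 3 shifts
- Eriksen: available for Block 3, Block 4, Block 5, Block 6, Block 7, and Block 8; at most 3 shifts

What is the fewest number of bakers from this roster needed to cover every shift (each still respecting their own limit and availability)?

3

8 slots to fill and no one can take more than 4, so at least ⌈8/4⌉ = 2 bakers are needed.
Any 2 bakers together have capacity at most 4+3 = 7 < 8 slots, so 2 can never suffice.
Rivera, Santos, and Horvat alone can cover everything: Block 1→Horvat, Block 2→Santos, Block 3→Horvat, Block 4→Rivera, Block 5→Santos, Block 6→Rivera, Block 7→Santos, Block 8→Santos.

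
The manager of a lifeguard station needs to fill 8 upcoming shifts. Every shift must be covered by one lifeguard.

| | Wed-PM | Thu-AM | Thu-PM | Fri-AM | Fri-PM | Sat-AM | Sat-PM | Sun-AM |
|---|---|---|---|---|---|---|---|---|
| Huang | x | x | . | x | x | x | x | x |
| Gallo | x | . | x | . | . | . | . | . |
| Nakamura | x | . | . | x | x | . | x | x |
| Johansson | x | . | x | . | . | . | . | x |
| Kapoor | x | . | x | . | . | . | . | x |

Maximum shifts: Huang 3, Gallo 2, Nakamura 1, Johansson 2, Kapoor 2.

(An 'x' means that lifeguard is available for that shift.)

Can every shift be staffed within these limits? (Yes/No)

No

Total capacity is 10 and 8 slots are needed, so capacity alone doesn't rule it out.
Shifts {Thu-AM, Fri-AM, Fri-PM, Sat-AM, Sat-PM} need 5 worker-slots in total, but the lifeguards available for any of those shifts (Huang and Nakamura) can supply at most 4 among them. So no valid schedule exists.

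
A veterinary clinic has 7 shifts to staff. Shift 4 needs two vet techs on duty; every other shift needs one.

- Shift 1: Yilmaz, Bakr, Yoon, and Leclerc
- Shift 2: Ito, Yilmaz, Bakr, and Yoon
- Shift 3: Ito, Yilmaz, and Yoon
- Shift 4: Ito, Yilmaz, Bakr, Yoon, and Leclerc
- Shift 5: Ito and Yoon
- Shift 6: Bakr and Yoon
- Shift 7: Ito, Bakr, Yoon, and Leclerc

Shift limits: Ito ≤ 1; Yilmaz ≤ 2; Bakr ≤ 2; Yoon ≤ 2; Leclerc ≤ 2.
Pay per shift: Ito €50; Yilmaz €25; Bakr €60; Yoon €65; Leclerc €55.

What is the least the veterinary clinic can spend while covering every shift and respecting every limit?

€395

Picking the cheapest available vet tech for each shift independently would cost €310, but that ignores the shift limits.
An optimal schedule: Shift 1→Yilmaz, Shift 2→Bakr, Shift 3→Yilmaz, Shift 4→Leclerc+Yoon, Shift 5→Ito, Shift 6→Bakr, Shift 7→Leclerc.
Total: 25 + 60 + 25 + 55 + 65 + 50 + 60 + 55 = €395.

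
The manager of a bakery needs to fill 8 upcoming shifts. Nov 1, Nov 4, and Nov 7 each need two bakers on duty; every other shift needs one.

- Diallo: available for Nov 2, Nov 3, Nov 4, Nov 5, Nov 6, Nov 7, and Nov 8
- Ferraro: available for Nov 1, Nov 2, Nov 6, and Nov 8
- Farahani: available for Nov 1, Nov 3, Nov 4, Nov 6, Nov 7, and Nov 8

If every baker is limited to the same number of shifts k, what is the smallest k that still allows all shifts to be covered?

With 3 bakers and 11 worker-slots to fill, someone must work at least ⌈11/3⌉ = 4 shifts, so k ≥ 4.
k = 4 works: Nov 1→Ferraro+Farahani, Nov 2→Diallo, Nov 3→Farahani, Nov 4→Diallo+Farahani, Nov 5→Diallo, Nov 6→Ferraro, Nov 7→Diallo+Farahani, Nov 8→Ferraro.
Loads: Diallo 4, Ferraro 3, Farahani 4 — all ≤ 4.

4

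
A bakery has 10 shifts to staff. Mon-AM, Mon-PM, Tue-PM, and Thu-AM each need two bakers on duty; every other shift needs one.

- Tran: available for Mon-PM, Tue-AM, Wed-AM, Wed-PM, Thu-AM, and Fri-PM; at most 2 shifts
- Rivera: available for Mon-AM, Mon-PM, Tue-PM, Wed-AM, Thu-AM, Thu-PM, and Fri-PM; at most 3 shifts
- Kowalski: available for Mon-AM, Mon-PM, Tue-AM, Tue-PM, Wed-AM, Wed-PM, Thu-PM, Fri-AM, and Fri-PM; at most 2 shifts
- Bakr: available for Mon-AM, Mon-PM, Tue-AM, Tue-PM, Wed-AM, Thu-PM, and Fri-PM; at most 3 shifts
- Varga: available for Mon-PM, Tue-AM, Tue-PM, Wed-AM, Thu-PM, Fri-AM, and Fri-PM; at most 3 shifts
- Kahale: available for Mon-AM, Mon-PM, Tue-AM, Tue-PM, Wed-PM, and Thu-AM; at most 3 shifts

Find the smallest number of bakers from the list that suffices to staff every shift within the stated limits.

14 slots to fill and no one can take more than 3, so at least ⌈14/3⌉ = 5 bakers are needed.
Tran, Rivera, Bakr, Varga, and Kahale alone can cover everything: Mon-AM→Rivera+Bakr, Mon-PM→Varga+Kahale, Tue-AM→Kahale, Tue-PM→Varga+Kahale, Wed-AM→Bakr, Wed-PM→Tran, Thu-AM→Tran+Rivera, Thu-PM→Rivera, Fri-AM→Varga, Fri-PM→Bakr.

5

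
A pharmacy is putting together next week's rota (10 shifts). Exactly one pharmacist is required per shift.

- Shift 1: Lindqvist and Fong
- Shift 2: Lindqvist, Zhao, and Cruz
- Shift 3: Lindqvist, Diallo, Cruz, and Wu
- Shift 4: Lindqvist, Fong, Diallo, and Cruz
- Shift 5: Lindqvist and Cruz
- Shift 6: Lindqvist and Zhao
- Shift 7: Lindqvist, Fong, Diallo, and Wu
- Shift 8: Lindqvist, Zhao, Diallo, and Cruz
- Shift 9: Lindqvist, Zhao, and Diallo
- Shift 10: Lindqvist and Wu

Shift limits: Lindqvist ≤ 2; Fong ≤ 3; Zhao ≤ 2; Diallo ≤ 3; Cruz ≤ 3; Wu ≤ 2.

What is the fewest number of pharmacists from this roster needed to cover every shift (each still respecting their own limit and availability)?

4

10 slots to fill and no one can take more than 3, so at least ⌈10/3⌉ = 4 pharmacists are needed.
Lindqvist, Fong, Zhao, and Diallo alone can cover everything: Shift 1→Fong, Shift 2→Zhao, Shift 3→Diallo, Shift 4→Fong, Shift 5→Lindqvist, Shift 6→Zhao, Shift 7→Fong, Shift 8→Diallo, Shift 9→Diallo, Shift 10→Lindqvist.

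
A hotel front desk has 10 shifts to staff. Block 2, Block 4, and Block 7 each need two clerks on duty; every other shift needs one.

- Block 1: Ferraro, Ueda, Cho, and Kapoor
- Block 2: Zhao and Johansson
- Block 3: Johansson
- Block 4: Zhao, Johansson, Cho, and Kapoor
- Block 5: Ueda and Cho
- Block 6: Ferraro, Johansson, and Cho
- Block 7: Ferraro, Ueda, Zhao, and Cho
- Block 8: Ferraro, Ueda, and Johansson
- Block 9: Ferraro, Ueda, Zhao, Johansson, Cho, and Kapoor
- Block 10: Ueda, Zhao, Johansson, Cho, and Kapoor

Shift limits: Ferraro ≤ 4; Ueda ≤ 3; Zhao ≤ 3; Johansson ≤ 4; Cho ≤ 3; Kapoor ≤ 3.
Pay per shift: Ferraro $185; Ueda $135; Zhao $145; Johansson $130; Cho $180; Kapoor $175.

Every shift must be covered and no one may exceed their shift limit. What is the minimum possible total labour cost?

$1885

Block 2 can only be covered by Zhao and Johansson, so that assignment is forced.
Block 3 can only be covered by Johansson, so that assignment is forced.
Picking the cheapest available clerk for each shift independently would cost $1750, but that ignores the shift limits.
An optimal schedule: Block 1→Ueda, Block 2→Johansson+Zhao, Block 3→Johansson, Block 4→Zhao+Kapoor, Block 5→Ueda, Block 6→Johansson, Block 7→Ueda+Zhao, Block 8→Johansson, Block 9→Kapoor, Block 10→Kapoor.
Total: 135 + 130 + 145 + 130 + 145 + 175 + 135 + 130 + 135 + 145 + 130 + 175 + 175 = $1885.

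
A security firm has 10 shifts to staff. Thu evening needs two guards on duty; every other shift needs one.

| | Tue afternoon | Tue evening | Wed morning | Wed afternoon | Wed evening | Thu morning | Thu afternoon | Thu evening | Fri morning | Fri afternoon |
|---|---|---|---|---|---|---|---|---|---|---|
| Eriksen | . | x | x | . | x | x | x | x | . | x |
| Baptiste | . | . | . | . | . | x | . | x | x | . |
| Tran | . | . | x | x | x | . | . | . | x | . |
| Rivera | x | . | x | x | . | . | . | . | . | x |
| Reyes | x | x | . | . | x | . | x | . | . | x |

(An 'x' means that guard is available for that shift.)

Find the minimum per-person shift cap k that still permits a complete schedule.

With 5 guards and 11 worker-slots to fill, someone must work at least ⌈11/5⌉ = 3 shifts, so k ≥ 3.
k = 3 works: Tue afternoon→Rivera, Tue evening→Eriksen, Wed morning→Tran, Wed afternoon→Tran, Wed evening→Tran, Thu morning→Eriksen, Thu afternoon→Reyes, Thu evening→Eriksen+Baptiste, Fri morning→Baptiste, Fri afternoon→Rivera.
Loads: Eriksen 3, Baptiste 2, Tran 3, Rivera 2, Reyes 1 — all ≤ 3.

3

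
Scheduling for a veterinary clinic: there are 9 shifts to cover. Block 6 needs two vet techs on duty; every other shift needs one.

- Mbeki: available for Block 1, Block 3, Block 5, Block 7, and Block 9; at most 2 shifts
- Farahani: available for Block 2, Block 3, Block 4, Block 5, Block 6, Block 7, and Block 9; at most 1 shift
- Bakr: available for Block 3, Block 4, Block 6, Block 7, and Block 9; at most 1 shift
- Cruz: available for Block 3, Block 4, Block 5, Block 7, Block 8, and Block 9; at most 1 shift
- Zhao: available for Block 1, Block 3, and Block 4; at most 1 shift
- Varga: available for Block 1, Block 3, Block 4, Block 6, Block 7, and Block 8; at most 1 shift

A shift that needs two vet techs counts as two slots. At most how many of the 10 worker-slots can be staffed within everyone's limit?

7

Total capacity across all vet techs is 2+1+1+1+1+1 = 7, and 10 slots are needed, so at most 7 can be filled.
An assignment achieving 7: Block 1→Mbeki, Block 2→Farahani, Block 4→Zhao, Block 5→Mbeki, Block 6→Bakr+Varga, Block 8→Cruz.
Loads: Mbeki 2/2, Farahani 1/1, Bakr 1/1, Cruz 1/1, Zhao 1/1, Varga 1/1.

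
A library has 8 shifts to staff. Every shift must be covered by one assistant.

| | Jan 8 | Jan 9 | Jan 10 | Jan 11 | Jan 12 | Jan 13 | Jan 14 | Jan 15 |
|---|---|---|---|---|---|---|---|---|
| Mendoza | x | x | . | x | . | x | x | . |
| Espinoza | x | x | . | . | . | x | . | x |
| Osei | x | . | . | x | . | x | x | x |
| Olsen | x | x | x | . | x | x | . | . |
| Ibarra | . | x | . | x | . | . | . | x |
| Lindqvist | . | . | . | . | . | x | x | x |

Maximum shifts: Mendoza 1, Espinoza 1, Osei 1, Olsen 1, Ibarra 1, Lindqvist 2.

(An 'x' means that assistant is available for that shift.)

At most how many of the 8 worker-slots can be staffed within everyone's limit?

Total capacity across all assistants is 1+1+1+1+1+2 = 7, and 8 slots are needed, so at most 7 can be filled.
An assignment achieving 7: Jan 8→Espinoza, Jan 9→Ibarra, Jan 10→Olsen, Jan 11→Mendoza, Jan 13→Lindqvist, Jan 14→Osei, Jan 15→Lindqvist.
Loads: Mendoza 1/1, Espinoza 1/1, Osei 1/1, Olsen 1/1, Ibarra 1/1, Lindqvist 2/2.

7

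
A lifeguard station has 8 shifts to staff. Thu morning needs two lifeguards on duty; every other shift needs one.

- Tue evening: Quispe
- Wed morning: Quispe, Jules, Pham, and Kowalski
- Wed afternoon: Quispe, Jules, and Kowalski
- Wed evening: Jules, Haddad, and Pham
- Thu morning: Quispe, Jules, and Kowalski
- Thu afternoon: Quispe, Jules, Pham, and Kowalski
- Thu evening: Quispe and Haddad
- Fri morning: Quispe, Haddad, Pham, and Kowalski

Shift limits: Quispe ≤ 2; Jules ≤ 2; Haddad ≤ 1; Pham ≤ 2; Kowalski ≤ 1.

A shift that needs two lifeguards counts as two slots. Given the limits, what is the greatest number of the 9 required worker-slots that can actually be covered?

Total capacity across all lifeguards is 2+2+1+2+1 = 8, and 9 slots are needed, so at most 8 can be filled.
An assignment achieving 8: Tue evening→Quispe, Wed morning→Pham, Wed afternoon→Jules, Wed evening→Jules, Thu morning→Kowalski, Thu afternoon→Pham, Thu evening→Quispe, Fri morning→Haddad.
Loads: Quispe 2/2, Jules 2/2, Haddad 1/1, Pham 2/2, Kowalski 1/1.

8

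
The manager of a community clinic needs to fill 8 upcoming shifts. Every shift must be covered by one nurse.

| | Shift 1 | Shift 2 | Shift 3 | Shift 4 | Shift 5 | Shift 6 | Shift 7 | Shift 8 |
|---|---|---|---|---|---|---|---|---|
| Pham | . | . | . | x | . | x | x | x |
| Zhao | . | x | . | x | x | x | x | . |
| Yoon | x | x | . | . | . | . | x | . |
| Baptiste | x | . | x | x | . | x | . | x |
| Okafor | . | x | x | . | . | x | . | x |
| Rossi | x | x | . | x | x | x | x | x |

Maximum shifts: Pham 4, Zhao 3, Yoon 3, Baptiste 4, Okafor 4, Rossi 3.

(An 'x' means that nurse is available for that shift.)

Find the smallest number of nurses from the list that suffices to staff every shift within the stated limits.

3

8 slots to fill and no one can take more than 4, so at least ⌈8/4⌉ = 2 nurses are needed.
No set of 2 nurses can cover every shift (each such set leaves at least one shift with no one available or exceeds a cap).
Pham, Zhao, and Baptiste alone can cover everything: Shift 1→Baptiste, Shift 2→Zhao, Shift 3→Baptiste, Shift 4→Pham, Shift 5→Zhao, Shift 6→Pham, Shift 7→Pham, Shift 8→Pham.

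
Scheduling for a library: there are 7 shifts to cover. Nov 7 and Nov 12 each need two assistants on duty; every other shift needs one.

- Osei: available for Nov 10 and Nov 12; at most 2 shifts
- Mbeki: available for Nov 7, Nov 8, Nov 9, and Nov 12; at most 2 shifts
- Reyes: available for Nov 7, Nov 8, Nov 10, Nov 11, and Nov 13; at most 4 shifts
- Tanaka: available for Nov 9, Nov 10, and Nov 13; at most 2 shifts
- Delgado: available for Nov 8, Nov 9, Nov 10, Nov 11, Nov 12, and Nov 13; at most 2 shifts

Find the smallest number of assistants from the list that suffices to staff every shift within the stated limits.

4

9 slots to fill and no one can take more than 4, so at least ⌈9/4⌉ = 3 assistants are needed.
Any 3 assistants together have capacity at most 4+2+2 = 8 < 9 slots, so 3 can never suffice.
Osei, Mbeki, Reyes, and Tanaka alone can cover everything: Nov 7→Mbeki+Reyes, Nov 8→Reyes, Nov 9→Tanaka, Nov 10→Osei, Nov 11→Reyes, Nov 12→Osei+Mbeki, Nov 13→Reyes.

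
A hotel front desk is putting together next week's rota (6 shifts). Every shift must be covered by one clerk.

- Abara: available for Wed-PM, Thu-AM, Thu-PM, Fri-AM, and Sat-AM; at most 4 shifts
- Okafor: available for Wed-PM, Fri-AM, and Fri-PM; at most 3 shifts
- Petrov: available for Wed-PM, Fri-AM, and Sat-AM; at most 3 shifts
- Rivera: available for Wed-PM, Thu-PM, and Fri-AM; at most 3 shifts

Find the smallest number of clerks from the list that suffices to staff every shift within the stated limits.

2

6 slots to fill and no one can take more than 4, so at least ⌈6/4⌉ = 2 clerks are needed.
Abara and Okafor alone can cover everything: Wed-PM→Abara, Thu-AM→Abara, Thu-PM→Abara, Fri-AM→Okafor, Fri-PM→Okafor, Sat-AM→Abara.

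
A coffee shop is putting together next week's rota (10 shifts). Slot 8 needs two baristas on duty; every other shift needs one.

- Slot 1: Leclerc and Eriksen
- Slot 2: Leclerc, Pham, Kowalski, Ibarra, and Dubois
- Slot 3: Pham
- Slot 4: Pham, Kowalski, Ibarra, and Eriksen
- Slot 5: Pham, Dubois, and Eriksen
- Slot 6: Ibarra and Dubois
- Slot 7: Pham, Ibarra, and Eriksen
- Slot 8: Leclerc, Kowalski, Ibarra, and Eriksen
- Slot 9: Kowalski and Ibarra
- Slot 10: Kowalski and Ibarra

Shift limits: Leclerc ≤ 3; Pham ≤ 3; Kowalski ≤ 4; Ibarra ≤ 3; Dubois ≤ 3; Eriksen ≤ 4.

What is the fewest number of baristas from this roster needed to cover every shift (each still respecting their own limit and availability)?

4

11 slots to fill and no one can take more than 4, so at least ⌈11/4⌉ = 3 baristas are needed.
No set of 3 baristas can cover every shift (each such set leaves at least one shift with no one available or exceeds a cap).
Leclerc, Pham, Kowalski, and Ibarra alone can cover everything: Slot 1→Leclerc, Slot 2→Leclerc, Slot 3→Pham, Slot 4→Kowalski, Slot 5→Pham, Slot 6→Ibarra, Slot 7→Pham, Slot 8→Leclerc+Kowalski, Slot 9→Kowalski, Slot 10→Kowalski.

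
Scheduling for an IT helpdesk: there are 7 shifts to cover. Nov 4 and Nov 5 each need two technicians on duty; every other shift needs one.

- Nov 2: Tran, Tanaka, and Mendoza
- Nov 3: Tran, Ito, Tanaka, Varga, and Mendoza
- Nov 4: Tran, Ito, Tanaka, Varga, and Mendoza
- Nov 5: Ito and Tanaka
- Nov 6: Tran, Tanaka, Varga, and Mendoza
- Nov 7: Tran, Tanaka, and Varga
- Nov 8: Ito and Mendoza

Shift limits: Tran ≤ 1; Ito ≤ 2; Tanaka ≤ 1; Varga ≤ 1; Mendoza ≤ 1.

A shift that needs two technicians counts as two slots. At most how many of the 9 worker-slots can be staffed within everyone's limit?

6

Total capacity across all technicians is 1+2+1+1+1 = 6, and 9 slots are needed, so at most 6 can be filled.
An assignment achieving 6: Nov 2→Tran, Nov 5→Ito+Tanaka, Nov 6→Mendoza, Nov 7→Varga, Nov 8→Ito.
Loads: Tran 1/1, Ito 2/2, Tanaka 1/1, Varga 1/1, Mendoza 1/1.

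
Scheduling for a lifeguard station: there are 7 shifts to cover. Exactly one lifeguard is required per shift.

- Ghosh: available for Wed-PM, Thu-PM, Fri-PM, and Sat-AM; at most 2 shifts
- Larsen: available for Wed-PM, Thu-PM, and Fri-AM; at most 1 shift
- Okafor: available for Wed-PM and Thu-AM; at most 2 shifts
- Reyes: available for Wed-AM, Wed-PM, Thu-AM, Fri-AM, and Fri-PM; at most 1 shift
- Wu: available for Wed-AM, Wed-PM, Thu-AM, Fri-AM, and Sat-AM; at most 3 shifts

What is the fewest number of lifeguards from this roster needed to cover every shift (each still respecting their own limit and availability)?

3

7 slots to fill and no one can take more than 3, so at least ⌈7/3⌉ = 3 lifeguards are needed.
Ghosh, Okafor, and Wu alone can cover everything: Wed-AM→Wu, Wed-PM→Okafor, Thu-AM→Okafor, Thu-PM→Ghosh, Fri-AM→Wu, Fri-PM→Ghosh, Sat-AM→Wu.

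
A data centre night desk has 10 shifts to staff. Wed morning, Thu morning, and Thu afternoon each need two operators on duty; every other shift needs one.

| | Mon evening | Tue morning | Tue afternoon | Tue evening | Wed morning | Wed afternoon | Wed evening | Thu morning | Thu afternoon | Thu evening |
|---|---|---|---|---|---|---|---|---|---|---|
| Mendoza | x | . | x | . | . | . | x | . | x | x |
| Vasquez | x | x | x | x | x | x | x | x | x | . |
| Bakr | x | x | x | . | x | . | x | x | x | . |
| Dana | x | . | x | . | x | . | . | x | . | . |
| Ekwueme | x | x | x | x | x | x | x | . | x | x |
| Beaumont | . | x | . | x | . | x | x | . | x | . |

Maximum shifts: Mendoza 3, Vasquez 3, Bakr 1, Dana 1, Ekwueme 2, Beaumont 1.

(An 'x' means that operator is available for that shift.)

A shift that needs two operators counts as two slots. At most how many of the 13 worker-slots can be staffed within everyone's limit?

Total capacity across all operators is 3+3+1+1+2+1 = 11, and 13 slots are needed, so at most 11 can be filled.
An assignment achieving 11: Mon evening→Mendoza, Tue morning→Ekwueme, Tue afternoon→Mendoza, Tue evening→Vasquez, Wed morning→Dana+Ekwueme, Wed afternoon→Vasquez, Wed evening→Beaumont, Thu morning→Vasquez+Bakr, Thu evening→Mendoza.
Loads: Mendoza 3/3, Vasquez 3/3, Bakr 1/1, Dana 1/1, Ekwueme 2/2, Beaumont 1/1.

11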